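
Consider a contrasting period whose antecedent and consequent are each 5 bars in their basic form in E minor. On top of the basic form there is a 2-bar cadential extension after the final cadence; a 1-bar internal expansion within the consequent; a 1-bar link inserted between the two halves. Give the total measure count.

14 measures

Basic contrasting period: 5 + 5 = 10 bars.
10 (basic form) + 2 (cadential extension) + 1 (internal expansion) + 1 (link) = 14.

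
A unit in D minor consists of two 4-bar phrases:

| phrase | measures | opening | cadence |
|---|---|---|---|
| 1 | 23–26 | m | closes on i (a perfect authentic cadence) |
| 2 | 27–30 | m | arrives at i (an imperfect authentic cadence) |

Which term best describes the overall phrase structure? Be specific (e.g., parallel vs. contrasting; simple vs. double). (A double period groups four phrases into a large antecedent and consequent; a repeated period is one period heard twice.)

The second phrase closes with an imperfect authentic cadence, which is not stronger than the first phrase's perfect authentic cadence; without a weak→strong cadential pair there is no antecedent–consequent relationship, so this is a phrase group rather than a period.

phrase group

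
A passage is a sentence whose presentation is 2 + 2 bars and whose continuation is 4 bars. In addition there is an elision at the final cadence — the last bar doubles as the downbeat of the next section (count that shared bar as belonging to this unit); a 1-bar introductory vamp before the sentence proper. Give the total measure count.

9 measures

Basic sentence: 2 + 2 + 4 = 8 bars.
8 (basic form) + 1 (introduction) = 9.
The elision shares a bar with the next section but does not change this unit's count.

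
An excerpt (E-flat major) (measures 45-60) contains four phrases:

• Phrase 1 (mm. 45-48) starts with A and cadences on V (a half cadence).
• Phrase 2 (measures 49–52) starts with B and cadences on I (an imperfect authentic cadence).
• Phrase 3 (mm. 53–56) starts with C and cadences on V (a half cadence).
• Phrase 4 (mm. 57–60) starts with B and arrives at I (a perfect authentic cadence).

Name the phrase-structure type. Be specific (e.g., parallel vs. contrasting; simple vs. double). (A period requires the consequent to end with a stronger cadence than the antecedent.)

Four phrases in two halves: the first half (bars 45–52) ends with an imperfect authentic cadence, the second (measures 53-60) with a perfect authentic cadence — a large antecedent–consequent pair, i.e. a double period.
Phrase 3 begins with different material from phrase 1, making it contrasting.

contrasting double period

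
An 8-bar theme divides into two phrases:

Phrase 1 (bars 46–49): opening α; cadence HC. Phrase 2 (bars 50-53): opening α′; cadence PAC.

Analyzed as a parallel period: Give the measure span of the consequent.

measures 50–53

The antecedent is the phrase ending with the weaker cadence (half cadence, phrase 1) and the consequent the one ending more conclusively (perfect authentic cadence, phrase 2); the consequent is bars 50–53.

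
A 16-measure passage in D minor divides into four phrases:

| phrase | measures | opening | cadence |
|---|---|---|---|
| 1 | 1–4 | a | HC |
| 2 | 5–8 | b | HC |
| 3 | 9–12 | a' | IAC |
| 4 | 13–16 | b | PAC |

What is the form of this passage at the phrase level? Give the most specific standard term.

parallel double period

Four phrases in two halves: the first half (mm. 1-8) ends with a half cadence, the second (bars 9–16) with a perfect authentic cadence — a large antecedent–consequent pair, i.e. a double period.
Phrase 3 begins with the same material as phrase 1, making it parallel.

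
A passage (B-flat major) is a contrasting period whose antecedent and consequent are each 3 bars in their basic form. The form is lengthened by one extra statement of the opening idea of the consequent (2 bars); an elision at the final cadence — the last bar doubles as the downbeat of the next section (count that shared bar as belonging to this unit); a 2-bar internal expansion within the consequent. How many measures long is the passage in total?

Basic contrasting period: 3 + 3 = 6 bars.
6 (basic form) + 2 (extra statement) + 2 (internal expansion) = 10.
The elision shares a bar with the next section but does not change this unit's count.

10 measures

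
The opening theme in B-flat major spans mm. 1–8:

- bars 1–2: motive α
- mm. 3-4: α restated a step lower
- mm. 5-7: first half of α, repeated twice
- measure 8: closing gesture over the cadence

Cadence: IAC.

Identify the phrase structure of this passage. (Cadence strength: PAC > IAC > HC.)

Basic idea (mm. 1–2) + its repetition (measures 3–4) form the presentation; fragmentation and cadence (mm. 5–8) form the continuation — the 8-bar whole is a sentence.

sentence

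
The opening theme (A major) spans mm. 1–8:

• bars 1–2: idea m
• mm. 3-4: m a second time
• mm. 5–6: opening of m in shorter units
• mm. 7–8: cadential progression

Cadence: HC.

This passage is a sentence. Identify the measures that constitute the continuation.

measures 5–8

After the presentation (measures 1–4), the continuation covers the fragmentation through the cadence: measures 5-8.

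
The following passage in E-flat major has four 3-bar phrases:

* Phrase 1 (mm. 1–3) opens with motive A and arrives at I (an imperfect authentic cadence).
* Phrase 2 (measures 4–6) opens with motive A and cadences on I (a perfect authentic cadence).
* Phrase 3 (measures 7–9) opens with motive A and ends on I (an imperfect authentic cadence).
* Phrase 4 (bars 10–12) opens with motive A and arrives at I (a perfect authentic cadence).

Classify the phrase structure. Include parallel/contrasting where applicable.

The cadence pattern IAC–PAC–IAC–PAC is weak–strong twice, and phrases 3–4 restate phrases 1–2: a period heard twice, not a double period (which would end weakly at phrase 2).

repeated period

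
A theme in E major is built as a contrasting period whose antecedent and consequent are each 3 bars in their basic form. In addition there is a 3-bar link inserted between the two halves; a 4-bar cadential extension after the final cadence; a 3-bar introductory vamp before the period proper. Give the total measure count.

16 measures

Basic contrasting period: 3 + 3 = 6 bars.
6 (basic form) + 3 (link) + 4 (cadential extension) + 3 (introduction) = 16.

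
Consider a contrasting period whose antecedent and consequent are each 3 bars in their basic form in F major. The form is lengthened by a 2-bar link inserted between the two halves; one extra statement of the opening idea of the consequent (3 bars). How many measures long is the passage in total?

Basic contrasting period: 3 + 3 = 6 bars.
6 (basic form) + 2 (link) + 3 (extra statement) = 11.

11 measures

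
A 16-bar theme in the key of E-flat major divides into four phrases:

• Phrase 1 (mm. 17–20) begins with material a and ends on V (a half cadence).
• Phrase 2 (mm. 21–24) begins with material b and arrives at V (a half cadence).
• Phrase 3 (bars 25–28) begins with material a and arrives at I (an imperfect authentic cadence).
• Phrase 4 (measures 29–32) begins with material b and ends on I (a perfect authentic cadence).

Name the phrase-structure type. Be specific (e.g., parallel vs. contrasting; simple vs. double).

parallel double period

Four phrases in two halves: the first half (mm. 17–24) ends with a half cadence, the second (mm. 25-32) with a perfect authentic cadence — a large antecedent–consequent pair, i.e. a double period.
Phrase 3 begins with the same material as phrase 1, making it parallel.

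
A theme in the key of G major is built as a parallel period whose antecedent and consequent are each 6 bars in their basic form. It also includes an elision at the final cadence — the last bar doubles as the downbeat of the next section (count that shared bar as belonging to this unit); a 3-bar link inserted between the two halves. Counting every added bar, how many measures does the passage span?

15 measures

Basic parallel period: 6 + 6 = 12 bars.
12 (basic form) + 3 (link) = 15.
The elision shares a bar with the next section but does not change this unit's count.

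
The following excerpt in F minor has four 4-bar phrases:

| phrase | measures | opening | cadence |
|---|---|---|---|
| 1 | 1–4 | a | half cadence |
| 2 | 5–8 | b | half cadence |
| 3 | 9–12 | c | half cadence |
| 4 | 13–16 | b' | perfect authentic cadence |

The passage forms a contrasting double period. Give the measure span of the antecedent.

In a double period the four phrases pair into a large antecedent (phrases 1–2, ending half cadence) and a large consequent (phrases 3–4, ending perfect authentic cadence). The antecedent spans measures 1–8.

measures 1–8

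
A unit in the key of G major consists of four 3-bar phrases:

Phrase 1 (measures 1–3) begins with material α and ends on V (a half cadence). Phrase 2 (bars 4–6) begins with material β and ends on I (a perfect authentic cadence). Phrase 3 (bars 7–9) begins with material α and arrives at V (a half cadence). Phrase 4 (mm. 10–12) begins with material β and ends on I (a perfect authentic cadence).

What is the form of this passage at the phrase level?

repeated period

The cadence pattern HC–PAC–HC–PAC is weak–strong twice, and phrases 3–4 restate phrases 1–2: a period heard twice, not a double period (which would end weakly at phrase 2).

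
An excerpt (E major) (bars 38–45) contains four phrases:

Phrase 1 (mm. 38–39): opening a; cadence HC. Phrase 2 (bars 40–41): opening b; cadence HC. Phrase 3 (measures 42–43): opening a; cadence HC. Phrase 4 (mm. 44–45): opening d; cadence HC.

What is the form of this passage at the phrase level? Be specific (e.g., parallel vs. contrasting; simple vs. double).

Phrase 4 ends with a half cadence, no stronger than phrase 2's half cadence, so the four phrases do not form a double period; nor do phrases 3–4 duplicate 1–2, so it is not a repeated period. With no phrase reaching a conclusive cadence, the passage is a phrase group.

phrase group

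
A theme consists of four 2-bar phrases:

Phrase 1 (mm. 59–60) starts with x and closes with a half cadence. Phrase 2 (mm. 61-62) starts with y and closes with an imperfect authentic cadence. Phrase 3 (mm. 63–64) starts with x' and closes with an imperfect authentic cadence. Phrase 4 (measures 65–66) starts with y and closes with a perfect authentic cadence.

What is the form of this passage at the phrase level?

Four phrases in two halves: the first half (measures 59-62) ends with an imperfect authentic cadence, the second (mm. 63-66) with a perfect authentic cadence — a large antecedent–consequent pair, i.e. a double period.
Phrase 3 begins with the same material as phrase 1, making it parallel.

parallel double period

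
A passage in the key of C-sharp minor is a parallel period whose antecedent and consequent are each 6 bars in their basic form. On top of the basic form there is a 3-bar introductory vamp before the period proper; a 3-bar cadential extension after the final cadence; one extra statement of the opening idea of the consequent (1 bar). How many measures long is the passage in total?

Basic parallel period: 6 + 6 = 12 bars.
12 (basic form) + 3 (introduction) + 3 (cadential extension) + 1 (extra statement) = 19.

19 measures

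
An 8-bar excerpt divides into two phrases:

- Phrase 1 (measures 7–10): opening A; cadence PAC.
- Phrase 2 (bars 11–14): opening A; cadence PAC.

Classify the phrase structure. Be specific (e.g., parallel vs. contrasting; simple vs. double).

repeated phrase

Both phrases have the same opening (A) and the same cadence (perfect authentic cadence): the second is a restatement, not a consequent, so this is a repeated phrase rather than a period.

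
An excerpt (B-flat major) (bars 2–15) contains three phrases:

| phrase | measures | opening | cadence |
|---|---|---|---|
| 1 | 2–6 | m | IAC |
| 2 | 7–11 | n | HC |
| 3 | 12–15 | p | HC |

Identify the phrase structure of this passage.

phrase group

The final phrase closes with a half cadence, which is not stronger than the preceding half cadence; the 3 phrases lack an overall antecedent–consequent design and so form a phrase group.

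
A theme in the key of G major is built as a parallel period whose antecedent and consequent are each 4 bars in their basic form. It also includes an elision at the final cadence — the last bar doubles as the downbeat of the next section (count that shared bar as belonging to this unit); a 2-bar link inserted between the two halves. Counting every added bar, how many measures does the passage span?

Basic parallel period: 4 + 4 = 8 bars.
8 (basic form) + 2 (link) = 10.
The elision shares a bar with the next section but does not change this unit's count.

10 measures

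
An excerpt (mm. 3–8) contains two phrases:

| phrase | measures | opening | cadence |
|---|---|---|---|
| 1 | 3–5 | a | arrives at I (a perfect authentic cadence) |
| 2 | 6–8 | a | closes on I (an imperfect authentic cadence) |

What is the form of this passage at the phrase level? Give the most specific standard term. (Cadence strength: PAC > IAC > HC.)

The second phrase closes with an imperfect authentic cadence, which is not stronger than the first phrase's perfect authentic cadence; without a weak→strong cadential pair there is no antecedent–consequent relationship, so this is a phrase group rather than a period.

phrase group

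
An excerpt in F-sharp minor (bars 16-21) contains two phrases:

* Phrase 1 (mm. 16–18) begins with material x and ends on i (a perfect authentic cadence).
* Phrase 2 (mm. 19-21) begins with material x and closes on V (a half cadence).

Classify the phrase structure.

The second phrase closes with a half cadence, which is not stronger than the first phrase's perfect authentic cadence; without a weak→strong cadential pair there is no antecedent–consequent relationship, so this is a phrase group rather than a period.

phrase group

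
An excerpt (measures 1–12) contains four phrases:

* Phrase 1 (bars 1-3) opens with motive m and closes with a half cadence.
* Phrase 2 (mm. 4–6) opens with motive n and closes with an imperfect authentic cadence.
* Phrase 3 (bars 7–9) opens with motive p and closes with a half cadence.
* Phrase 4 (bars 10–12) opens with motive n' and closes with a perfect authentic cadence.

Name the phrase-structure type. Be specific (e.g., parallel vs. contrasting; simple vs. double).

contrasting double period

Four phrases in two halves: the first half (bars 1-6) ends with an imperfect authentic cadence, the second (bars 7–12) with a perfect authentic cadence — a large antecedent–consequent pair, i.e. a double period.
Phrase 3 begins with different material from phrase 1, making it contrasting.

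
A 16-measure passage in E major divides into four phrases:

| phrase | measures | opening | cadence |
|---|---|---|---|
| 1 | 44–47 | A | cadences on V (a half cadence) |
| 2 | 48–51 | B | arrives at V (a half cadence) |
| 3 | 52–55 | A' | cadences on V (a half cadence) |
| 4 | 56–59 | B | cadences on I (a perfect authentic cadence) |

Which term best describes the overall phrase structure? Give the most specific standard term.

parallel double period

Four phrases in two halves: the first half (mm. 44–51) ends with a half cadence, the second (bars 52-59) with a perfect authentic cadence — a large antecedent–consequent pair, i.e. a double period.
Phrase 3 begins with the same material as phrase 1, making it parallel.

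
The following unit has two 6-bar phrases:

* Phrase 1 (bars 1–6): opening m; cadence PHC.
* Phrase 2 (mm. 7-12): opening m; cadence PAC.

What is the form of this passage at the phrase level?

Phrase 1 ends with a Phrygian half cadence (weaker) and phrase 2 with a perfect authentic cadence (stronger): antecedent + consequent = a period.
The two phrases open with the same material (m / m), so the period is parallel.

parallel period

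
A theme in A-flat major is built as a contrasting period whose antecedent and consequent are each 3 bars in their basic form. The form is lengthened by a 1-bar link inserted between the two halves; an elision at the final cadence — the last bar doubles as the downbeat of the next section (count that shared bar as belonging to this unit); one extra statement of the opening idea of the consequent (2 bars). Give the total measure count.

9 measures

Basic contrasting period: 3 + 3 = 6 bars.
6 (basic form) + 1 (link) + 2 (extra statement) = 9.
The elision shares a bar with the next section but does not change this unit's count.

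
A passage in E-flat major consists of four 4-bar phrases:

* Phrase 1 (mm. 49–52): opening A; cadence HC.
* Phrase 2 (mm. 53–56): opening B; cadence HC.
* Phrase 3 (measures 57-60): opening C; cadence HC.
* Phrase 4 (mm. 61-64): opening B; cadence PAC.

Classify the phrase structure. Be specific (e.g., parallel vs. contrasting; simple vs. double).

Four phrases in two halves: the first half (measures 49–56) ends with a half cadence, the second (mm. 57-64) with a perfect authentic cadence — a large antecedent–consequent pair, i.e. a double period.
Phrase 3 begins with different material from phrase 1, making it contrasting.

contrasting double period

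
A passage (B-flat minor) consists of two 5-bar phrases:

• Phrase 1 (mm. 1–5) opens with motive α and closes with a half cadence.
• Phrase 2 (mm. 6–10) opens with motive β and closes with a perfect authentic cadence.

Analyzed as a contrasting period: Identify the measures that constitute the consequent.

measures 6–10

The antecedent is the phrase ending with the weaker cadence (half cadence, phrase 1) and the consequent the one ending more conclusively (perfect authentic cadence, phrase 2); the consequent is mm. 6–10.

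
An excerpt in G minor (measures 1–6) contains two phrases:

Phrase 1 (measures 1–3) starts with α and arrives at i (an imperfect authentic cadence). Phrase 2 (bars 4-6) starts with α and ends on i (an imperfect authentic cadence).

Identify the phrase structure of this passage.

repeated phrase

Both phrases have the same opening (α) and the same cadence (imperfect authentic cadence): the second is a restatement, not a consequent, so this is a repeated phrase rather than a period.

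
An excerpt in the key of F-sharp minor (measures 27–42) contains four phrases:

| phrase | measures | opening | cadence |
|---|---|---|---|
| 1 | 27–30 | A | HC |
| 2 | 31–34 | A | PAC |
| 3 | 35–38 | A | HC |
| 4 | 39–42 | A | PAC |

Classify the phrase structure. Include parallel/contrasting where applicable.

repeated period

The cadence pattern HC–PAC–HC–PAC is weak–strong twice, and phrases 3–4 restate phrases 1–2: a period heard twice, not a double period (which would end weakly at phrase 2).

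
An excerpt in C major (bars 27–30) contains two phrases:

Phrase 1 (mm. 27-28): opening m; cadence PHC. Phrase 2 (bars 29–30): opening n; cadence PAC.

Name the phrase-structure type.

contrasting period

Phrase 1 ends with a Phrygian half cadence (weaker) and phrase 2 with a perfect authentic cadence (stronger): antecedent + consequent = a period.
The two phrases open with different material (m / n), so the period is contrasting.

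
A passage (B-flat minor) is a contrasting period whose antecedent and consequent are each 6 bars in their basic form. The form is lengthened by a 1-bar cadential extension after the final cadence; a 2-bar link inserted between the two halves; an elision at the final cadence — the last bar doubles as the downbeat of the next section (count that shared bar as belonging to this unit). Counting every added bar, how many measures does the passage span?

15 measures

Basic contrasting period: 6 + 6 = 12 bars.
12 (basic form) + 1 (cadential extension) + 2 (link) = 15.
The elision shares a bar with the next section but does not change this unit's count.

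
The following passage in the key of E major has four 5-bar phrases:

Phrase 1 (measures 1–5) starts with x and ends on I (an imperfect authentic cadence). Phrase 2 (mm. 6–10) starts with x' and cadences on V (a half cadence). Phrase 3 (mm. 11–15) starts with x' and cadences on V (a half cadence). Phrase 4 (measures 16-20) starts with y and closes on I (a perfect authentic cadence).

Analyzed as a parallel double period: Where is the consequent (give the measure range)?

measures 11–20

In a double period the four phrases pair into a large antecedent (phrases 1–2, ending half cadence) and a large consequent (phrases 3–4, ending perfect authentic cadence). The consequent spans measures 11–20.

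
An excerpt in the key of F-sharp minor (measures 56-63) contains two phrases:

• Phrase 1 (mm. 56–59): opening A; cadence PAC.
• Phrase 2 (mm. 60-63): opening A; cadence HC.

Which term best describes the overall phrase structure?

The second phrase closes with a half cadence, which is not stronger than the first phrase's perfect authentic cadence; without a weak→strong cadential pair there is no antecedent–consequent relationship, so this is a phrase group rather than a period.

phrase group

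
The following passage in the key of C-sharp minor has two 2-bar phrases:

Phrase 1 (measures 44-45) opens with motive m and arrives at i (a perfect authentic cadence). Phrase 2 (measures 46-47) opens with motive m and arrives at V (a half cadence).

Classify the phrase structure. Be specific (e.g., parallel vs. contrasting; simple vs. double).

phrase group

The second phrase closes with a half cadence, which is not stronger than the first phrase's perfect authentic cadence; without a weak→strong cadential pair there is no antecedent–consequent relationship, so this is a phrase group rather than a period.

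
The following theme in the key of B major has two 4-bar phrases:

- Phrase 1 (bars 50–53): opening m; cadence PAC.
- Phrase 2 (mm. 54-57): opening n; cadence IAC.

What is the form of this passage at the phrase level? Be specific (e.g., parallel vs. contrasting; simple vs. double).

The second phrase closes with an imperfect authentic cadence, which is not stronger than the first phrase's perfect authentic cadence; without a weak→strong cadential pair there is no antecedent–consequent relationship, so this is a phrase group rather than a period.

phrase group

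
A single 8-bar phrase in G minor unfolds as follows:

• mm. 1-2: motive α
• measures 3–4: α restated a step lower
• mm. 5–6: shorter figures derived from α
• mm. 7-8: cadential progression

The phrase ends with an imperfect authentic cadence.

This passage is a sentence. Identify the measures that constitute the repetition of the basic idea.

The presentation of a sentence is the basic idea (measures 1-2) plus its repetition (mm. 3–4); the repetition of the basic idea is therefore measures 3–4.

measures 3–4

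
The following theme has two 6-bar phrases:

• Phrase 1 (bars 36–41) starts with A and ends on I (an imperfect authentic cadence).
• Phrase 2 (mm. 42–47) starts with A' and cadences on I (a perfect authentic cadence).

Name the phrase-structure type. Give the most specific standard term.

parallel period

Phrase 1 ends with an imperfect authentic cadence (weaker) and phrase 2 with a perfect authentic cadence (stronger): antecedent + consequent = a period.
The two phrases open with the same material (A / A'), so the period is parallel.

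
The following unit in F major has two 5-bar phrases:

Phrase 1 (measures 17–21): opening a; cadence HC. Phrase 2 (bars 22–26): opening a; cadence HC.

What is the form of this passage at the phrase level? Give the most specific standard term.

repeated phrase

Both phrases have the same opening (a) and the same cadence (half cadence): the second is a restatement, not a consequent, so this is a repeated phrase rather than a period.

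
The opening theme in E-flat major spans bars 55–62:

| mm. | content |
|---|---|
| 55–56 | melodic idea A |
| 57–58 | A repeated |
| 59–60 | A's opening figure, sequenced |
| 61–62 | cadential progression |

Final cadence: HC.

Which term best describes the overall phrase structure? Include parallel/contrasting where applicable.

Basic idea (bars 55–56) + its repetition (bars 57–58) form the presentation; fragmentation and cadence (bars 59–62) form the continuation — the 8-bar whole is a sentence.

sentence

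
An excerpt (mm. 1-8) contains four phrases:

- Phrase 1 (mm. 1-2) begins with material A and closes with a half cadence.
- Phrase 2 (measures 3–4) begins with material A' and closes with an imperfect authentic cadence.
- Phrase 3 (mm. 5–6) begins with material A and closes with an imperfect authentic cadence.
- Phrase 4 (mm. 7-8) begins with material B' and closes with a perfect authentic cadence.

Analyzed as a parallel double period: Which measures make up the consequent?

measures 5–8

In a double period the four phrases pair into a large antecedent (phrases 1–2, ending imperfect authentic cadence) and a large consequent (phrases 3–4, ending perfect authentic cadence). The consequent spans measures 5–8.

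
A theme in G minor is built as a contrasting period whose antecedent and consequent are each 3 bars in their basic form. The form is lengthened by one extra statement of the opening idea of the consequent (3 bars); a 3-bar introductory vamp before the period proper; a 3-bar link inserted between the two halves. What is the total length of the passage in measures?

Basic contrasting period: 3 + 3 = 6 bars.
6 (basic form) + 3 (extra statement) + 3 (introduction) + 3 (link) = 15.

15 measures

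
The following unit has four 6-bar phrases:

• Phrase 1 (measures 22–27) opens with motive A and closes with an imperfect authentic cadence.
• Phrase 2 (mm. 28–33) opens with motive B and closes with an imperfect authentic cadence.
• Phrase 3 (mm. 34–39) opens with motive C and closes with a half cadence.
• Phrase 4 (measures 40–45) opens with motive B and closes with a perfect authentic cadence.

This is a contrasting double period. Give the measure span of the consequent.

measures 34–45

In a double period the first pair of phrases (ending imperfect authentic cadence) is the large antecedent and the second pair (ending perfect authentic cadence) is the large consequent; the consequent is measures 34–45.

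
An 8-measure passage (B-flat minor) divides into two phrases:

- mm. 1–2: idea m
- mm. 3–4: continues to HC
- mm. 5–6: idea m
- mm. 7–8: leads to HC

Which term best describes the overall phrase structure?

repeated phrase

Both phrases have the same opening (m) and the same cadence (half cadence): the second is a restatement, not a consequent, so this is a repeated phrase rather than a period.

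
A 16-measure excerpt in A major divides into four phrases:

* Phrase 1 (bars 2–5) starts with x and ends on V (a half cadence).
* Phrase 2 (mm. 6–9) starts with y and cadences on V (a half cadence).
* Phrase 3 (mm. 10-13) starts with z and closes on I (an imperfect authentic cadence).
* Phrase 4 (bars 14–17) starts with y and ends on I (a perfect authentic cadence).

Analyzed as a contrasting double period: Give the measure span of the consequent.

measures 10–17

In a double period the four phrases pair into a large antecedent (phrases 1–2, ending half cadence) and a large consequent (phrases 3–4, ending perfect authentic cadence). The consequent spans mm. 10-17.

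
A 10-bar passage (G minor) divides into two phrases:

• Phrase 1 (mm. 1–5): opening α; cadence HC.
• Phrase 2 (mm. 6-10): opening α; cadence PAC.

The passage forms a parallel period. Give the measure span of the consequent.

measures 6–10

The antecedent is the phrase ending with the weaker cadence (half cadence, phrase 1) and the consequent the one ending more conclusively (perfect authentic cadence, phrase 2); the consequent is measures 6–10.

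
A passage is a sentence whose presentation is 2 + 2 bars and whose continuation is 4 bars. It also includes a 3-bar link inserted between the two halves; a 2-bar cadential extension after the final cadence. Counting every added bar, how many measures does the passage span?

13 measures

Basic sentence: 2 + 2 + 4 = 8 bars.
8 (basic form) + 3 (link) + 2 (cadential extension) = 13.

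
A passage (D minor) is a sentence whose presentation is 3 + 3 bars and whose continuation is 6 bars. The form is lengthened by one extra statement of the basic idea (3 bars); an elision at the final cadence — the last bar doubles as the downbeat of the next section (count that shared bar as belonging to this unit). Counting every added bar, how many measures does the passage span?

Basic sentence: 3 + 3 + 6 = 12 bars.
12 (basic form) + 3 (extra statement) = 15.
The elision shares a bar with the next section but does not change this unit's count.

15 measures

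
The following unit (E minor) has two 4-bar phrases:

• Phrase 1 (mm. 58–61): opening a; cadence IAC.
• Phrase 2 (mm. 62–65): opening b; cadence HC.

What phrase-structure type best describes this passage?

phrase group

The second phrase closes with a half cadence, which is not stronger than the first phrase's imperfect authentic cadence; without a weak→strong cadential pair there is no antecedent–consequent relationship, so this is a phrase group rather than a period.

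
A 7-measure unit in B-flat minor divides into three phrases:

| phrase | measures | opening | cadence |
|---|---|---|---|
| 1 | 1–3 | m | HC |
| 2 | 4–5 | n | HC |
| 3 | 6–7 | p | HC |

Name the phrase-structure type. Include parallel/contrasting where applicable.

phrase group

The final phrase closes with a half cadence, which is not stronger than the preceding half cadence; the 3 phrases lack an overall antecedent–consequent design and so form a phrase group.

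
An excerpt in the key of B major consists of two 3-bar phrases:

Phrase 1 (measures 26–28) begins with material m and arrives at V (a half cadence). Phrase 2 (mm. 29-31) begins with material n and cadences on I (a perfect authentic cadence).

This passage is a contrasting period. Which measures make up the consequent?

measures 29–31

The antecedent is the phrase ending with the weaker cadence (half cadence, phrase 1) and the consequent the one ending more conclusively (perfect authentic cadence, phrase 2); the consequent is mm. 29-31.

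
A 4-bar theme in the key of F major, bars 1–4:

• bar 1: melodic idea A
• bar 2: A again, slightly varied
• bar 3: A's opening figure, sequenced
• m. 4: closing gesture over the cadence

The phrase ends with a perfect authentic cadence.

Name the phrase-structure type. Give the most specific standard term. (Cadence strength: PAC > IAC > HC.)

Basic idea (m. 1) + its repetition (m. 2) form the presentation; fragmentation and cadence (mm. 3–4) form the continuation — the 4-bar whole is a sentence.

sentence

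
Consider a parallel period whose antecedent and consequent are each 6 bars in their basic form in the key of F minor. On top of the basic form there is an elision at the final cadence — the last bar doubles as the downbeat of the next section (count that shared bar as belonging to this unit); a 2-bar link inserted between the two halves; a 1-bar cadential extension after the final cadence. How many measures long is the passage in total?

15 measures

Basic parallel period: 6 + 6 = 12 bars.
12 (basic form) + 2 (link) + 1 (cadential extension) = 15.
The elision shares a bar with the next section but does not change this unit's count.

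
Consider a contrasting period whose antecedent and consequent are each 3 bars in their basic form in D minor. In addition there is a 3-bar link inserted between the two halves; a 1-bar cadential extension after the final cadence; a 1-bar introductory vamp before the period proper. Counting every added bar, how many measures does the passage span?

Basic contrasting period: 3 + 3 = 6 bars.
6 (basic form) + 3 (link) + 1 (cadential extension) + 1 (introduction) = 11.

11 measures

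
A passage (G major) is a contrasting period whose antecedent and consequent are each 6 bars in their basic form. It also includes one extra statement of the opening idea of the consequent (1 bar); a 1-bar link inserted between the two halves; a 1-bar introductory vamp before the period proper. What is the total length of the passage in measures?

15 measures

Basic contrasting period: 6 + 6 = 12 bars.
12 (basic form) + 1 (extra statement) + 1 (link) + 1 (introduction) = 15.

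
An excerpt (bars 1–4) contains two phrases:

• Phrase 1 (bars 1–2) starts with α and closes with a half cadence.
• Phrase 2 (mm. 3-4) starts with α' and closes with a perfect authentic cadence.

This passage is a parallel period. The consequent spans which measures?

measures 3–4

The antecedent is the phrase ending with the weaker cadence (half cadence, phrase 1) and the consequent the one ending more conclusively (perfect authentic cadence, phrase 2); the consequent is bars 3–4.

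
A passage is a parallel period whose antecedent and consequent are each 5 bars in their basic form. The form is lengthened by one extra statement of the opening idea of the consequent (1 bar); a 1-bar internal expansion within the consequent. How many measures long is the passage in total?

12 measures

Basic parallel period: 5 + 5 = 10 bars.
10 (basic form) + 1 (extra statement) + 1 (internal expansion) = 12.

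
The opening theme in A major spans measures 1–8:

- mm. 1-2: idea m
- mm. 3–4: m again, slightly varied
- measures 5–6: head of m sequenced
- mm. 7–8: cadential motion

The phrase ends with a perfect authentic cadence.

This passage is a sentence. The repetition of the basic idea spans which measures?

measures 3–4

The presentation of a sentence is the basic idea (mm. 1–2) plus its repetition (mm. 3–4); the repetition of the basic idea is therefore measures 3–4.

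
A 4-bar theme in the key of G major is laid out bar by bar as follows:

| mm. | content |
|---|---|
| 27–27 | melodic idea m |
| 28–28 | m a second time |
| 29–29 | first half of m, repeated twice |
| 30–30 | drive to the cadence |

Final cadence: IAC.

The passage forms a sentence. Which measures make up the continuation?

measures 29–30

After the presentation (mm. 27–28), the continuation covers the fragmentation through the cadence: mm. 29–30.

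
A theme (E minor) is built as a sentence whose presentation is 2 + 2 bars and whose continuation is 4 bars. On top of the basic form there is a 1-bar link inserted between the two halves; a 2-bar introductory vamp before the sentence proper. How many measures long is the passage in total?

11 measures

Basic sentence: 2 + 2 + 4 = 8 bars.
8 (basic form) + 1 (link) + 2 (introduction) = 11.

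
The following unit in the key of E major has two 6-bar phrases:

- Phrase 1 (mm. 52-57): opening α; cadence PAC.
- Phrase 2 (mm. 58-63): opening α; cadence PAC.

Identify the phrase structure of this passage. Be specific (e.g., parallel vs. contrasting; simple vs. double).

repeated phrase

Both phrases have the same opening (α) and the same cadence (perfect authentic cadence): the second is a restatement, not a consequent, so this is a repeated phrase rather than a period.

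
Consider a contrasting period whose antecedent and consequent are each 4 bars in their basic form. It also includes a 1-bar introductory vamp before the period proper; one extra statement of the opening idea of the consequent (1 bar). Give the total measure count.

Basic contrasting period: 4 + 4 = 8 bars.
8 (basic form) + 1 (introduction) + 1 (extra statement) = 10.

10 measures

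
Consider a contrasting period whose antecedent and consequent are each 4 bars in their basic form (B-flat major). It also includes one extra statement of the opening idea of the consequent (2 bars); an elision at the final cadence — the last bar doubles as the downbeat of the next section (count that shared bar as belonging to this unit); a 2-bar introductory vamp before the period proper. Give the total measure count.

Basic contrasting period: 4 + 4 = 8 bars.
8 (basic form) + 2 (extra statement) + 2 (introduction) = 12.
The elision shares a bar with the next section but does not change this unit's count.

12 measures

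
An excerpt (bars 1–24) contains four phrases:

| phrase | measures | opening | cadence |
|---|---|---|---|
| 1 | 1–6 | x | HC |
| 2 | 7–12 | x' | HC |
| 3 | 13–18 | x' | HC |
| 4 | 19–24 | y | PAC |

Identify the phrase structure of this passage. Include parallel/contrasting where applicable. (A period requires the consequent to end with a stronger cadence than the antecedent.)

parallel double period

Four phrases in two halves: the first half (bars 1–12) ends with a half cadence, the second (mm. 13-24) with a perfect authentic cadence — a large antecedent–consequent pair, i.e. a double period.
Phrase 3 begins with the same material as phrase 1, making it parallel.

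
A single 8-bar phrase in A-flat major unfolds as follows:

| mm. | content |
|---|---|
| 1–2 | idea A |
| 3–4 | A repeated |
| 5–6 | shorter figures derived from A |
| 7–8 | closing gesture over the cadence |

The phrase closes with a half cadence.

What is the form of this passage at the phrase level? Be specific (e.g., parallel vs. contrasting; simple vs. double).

sentence

Basic idea (measures 1-2) + its repetition (mm. 3–4) form the presentation; fragmentation and cadence (bars 5–8) form the continuation — the 8-bar whole is a sentence.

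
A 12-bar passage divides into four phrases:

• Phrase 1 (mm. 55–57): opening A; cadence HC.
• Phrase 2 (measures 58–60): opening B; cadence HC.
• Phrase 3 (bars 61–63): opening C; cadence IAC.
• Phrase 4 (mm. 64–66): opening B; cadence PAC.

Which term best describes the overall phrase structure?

contrasting double period

Four phrases in two halves: the first half (mm. 55–60) ends with a half cadence, the second (mm. 61-66) with a perfect authentic cadence — a large antecedent–consequent pair, i.e. a double period.
Phrase 3 begins with different material from phrase 1, making it contrasting.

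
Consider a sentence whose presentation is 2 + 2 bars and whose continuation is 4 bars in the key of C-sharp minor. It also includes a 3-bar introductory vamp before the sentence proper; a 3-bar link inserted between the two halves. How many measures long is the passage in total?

Basic sentence: 2 + 2 + 4 = 8 bars.
8 (basic form) + 3 (introduction) + 3 (link) = 14.

14 measures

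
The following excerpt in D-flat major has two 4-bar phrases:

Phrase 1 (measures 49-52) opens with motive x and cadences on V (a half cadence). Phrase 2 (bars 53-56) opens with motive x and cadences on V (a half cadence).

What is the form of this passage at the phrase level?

repeated phrase

Both phrases have the same opening (x) and the same cadence (half cadence): the second is a restatement, not a consequent, so this is a repeated phrase rather than a period.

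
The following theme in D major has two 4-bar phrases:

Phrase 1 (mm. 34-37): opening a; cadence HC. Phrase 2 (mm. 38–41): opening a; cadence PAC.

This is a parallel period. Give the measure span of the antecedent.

measures 34–37

The phrase ending with the weaker cadence (half cadence) is the antecedent; the one ending more conclusively (perfect authentic cadence) is the consequent. The antecedent is measures 34–37.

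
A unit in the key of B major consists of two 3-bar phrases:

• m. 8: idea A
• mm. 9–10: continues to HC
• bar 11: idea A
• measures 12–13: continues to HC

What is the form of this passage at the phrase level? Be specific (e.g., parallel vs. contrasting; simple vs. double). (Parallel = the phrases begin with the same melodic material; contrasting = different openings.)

Both phrases have the same opening (A) and the same cadence (half cadence): the second is a restatement, not a consequent, so this is a repeated phrase rather than a period.

repeated phrase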